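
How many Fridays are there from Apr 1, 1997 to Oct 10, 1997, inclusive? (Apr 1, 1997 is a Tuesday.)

28

Apr 1, 1997 is a Tuesday; the first Friday on or after it is Apr 4, 1997 (3 days later).
From Apr 4, 1997 to Oct 10, 1997: 26 + 31 + 30 + 31 + 31 + 30 + 10 = 189 days (rest of Apr, May, Jun, Jul, Aug, Sep, Oct).
189 ÷ 7 = 27 full weeks with remainder 0, so 27 more Fridays after the first → 28.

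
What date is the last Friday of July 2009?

July 2009 begins on a Wednesday, so the first Friday is July 3 (2 days later).
July 2009 has 31 days. Adding weeks: 3, 10, 17, 24, 31 — the last one ≤ 31 is the 31st.

2009-07-31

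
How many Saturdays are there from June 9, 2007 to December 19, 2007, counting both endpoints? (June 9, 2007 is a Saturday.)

28

June 9, 2007 is a Saturday; the first Saturday on or after it is June 9, 2007.
From June 9, 2007 to December 19, 2007: 21 + 31 + 31 + 30 + 31 + 30 + 19 = 193 days (rest of June, July, August, September, October, November, December).
193 ÷ 7 = 27 full weeks with remainder 4, so 27 more Saturdays after the first → 28.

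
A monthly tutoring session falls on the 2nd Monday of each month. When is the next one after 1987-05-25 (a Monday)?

1987-06-08

May 1987 starts on a Friday; its first Monday is the 4th, so the 2nd Monday is the 11th — 1987-05-11.
That is not after 1987-05-25, so look at June 1987.
June 1987 starts on a Monday; its first Monday is the 1st, so the 2nd Monday is the 8th — 1987-06-08.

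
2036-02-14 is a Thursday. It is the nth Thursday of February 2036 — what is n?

2nd

Day 14 falls in week ⌈14/7⌉ of the month.
Days 1–7 hold the 1st Thursday, 8–14 the 2nd, 15–21 the 3rd, 22–28 the 4th, 29–31 the 5th.
14 is in the range for the 2nd.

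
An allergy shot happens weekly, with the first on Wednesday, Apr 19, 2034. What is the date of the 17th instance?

Aug 9, 2034

The 17th occurrence is 16 intervals after the first: 16 × 7 = 112 days after Apr 19, 2034.
Apr has 30 days — 11 days to the end of Apr leaves 101.
May has 31 days (70 left).
Jun has 30 days (40 left).
Jul has 31 days (9 left).
9 days into Aug → Aug 9, 2034.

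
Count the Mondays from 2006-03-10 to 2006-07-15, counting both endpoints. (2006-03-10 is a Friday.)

18

2006-03-10 is a Friday; the first Monday on or after it is 2006-03-13 (3 days later).
From 2006-03-13 to 2006-07-15: 18 + 30 + 31 + 30 + 15 = 124 days (rest of March, April, May, June, July).
124 ÷ 7 = 17 full weeks with remainder 5, so 17 more Mondays after the first → 18.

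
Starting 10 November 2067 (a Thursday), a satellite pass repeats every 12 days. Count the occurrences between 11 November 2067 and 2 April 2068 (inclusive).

12

Occurrences land 12·i days after 10 November 2067 for i = 0, 1, 2, …
11 November 2067 is 1 day after the start; 1 ÷ 12 = 0 remainder 1; since the remainder is 1, round up to i = 1. First occurrence in the window: #2 on 22 November 2067 (1×12 = 12 days in).
2 April 2068 is 144 days after the start; 144 ÷ 12 = 12 remainder 0. Last occurrence in the window: #13 on 2 April 2068.
Occurrences #2 through #13: 12 in total.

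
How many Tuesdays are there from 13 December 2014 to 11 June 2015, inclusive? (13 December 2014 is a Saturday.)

26

13 December 2014 is a Saturday; the first Tuesday on or after it is 16 December 2014 (3 days later).
From 16 December 2014 to 11 June 2015: 15 + 31 + 28 + 31 + 30 + 31 + 11 = 177 days (rest of December, January, February, March, April, May, June).
177 ÷ 7 = 25 full weeks with remainder 2, so 25 more Tuesdays after the first → 26.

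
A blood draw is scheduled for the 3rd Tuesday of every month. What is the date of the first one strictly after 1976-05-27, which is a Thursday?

May 1976 starts on a Saturday; its first Tuesday is the 4th, so the 3rd Tuesday is the 18th — 1976-05-18.
That is not after 1976-05-27, so look at June 1976.
June 1976 starts on a Tuesday; its first Tuesday is the 1st, so the 3rd Tuesday is the 15th — 1976-06-15.

1976-06-15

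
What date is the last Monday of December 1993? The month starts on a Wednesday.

December 1993 begins on a Wednesday, so the first Monday is December 6 (5 days later).
December 1993 has 31 days. Adding weeks: 6, 13, 20, 27 — the last one ≤ 31 is the 27th.

1993-12-27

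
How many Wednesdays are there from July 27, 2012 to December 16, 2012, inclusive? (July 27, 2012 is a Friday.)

July 27, 2012 is a Friday; the first Wednesday on or after it is August 1, 2012 (5 days later).
From August 1, 2012 to December 16, 2012: 30 + 30 + 31 + 30 + 16 = 137 days (rest of August, September, October, November, December).
137 ÷ 7 = 19 full weeks with remainder 4, so 19 more Wednesdays after the first → 20.

20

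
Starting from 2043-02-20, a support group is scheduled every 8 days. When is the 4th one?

The 4th occurrence is 3 intervals after the first: 3 × 8 = 24 days after 2043-02-20.
February has 28 days — 8 days to the end of February leaves 16.
16 days into March → 2043-03-16.

2043-03-16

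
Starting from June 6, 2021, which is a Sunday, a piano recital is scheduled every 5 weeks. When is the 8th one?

The 8th occurrence is 7 intervals after the first: 7 × 35 = 245 days after June 6, 2021.
June has 30 days — 24 days to the end of June leaves 221.
July has 31 days (190 left).
August has 31 days (159 left).
September has 30 days (129 left).
October has 31 days (98 left).
November has 30 days (68 left).
December has 31 days (37 left).
January has 31 days (6 left).
6 days into February → February 6, 2022.

February 6, 2022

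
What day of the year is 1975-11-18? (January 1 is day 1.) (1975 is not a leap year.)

322

Days in months before November: 31 + 28 + 31 + 30 + 31 + 30 + 31 + 31 + 30 + 31 = 304.
Plus 18 days into November → day 322.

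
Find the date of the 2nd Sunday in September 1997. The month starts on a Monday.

1997-09-14

September 1997 begins on a Monday, so the first Sunday is September 7 (6 days later).
The 2nd Sunday is 1 weeks later: 7 + 7 = 14.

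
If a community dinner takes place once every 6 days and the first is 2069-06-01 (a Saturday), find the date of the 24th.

The 24th occurrence is 23 intervals after the first: 23 × 6 = 138 days after 2069-06-01.
June has 30 days — 29 days to the end of June leaves 109.
July has 31 days (78 left).
August has 31 days (47 left).
September has 30 days (17 left).
17 days into October → 2069-10-17.

2069-10-17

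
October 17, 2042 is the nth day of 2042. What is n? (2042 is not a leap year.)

290

Days in months before October: 31 + 28 + 31 + 30 + 31 + 30 + 31 + 31 + 30 = 273.
Plus 17 days into October → day 290.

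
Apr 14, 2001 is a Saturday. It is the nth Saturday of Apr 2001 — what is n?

2nd

Day 14 falls in week ⌈14/7⌉ of the month.
Days 1–7 hold the 1st Saturday, 8–14 the 2nd, 15–21 the 3rd, 22–28 the 4th, 29–31 the 5th.
14 is in the range for the 2nd.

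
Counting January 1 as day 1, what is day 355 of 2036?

Dec 20, 2036

Jan has 31 days (355 − 31 = 324 remain).
Feb has 29 days (324 − 29 = 295 remain).
Mar has 31 days (295 − 31 = 264 remain).
Apr has 30 days (264 − 30 = 234 remain).
May has 31 days (234 − 31 = 203 remain).
Jun has 30 days (203 − 30 = 173 remain).
Jul has 31 days (173 − 31 = 142 remain).
Aug has 31 days (142 − 31 = 111 remain).
Sep has 30 days (111 − 30 = 81 remain).
Oct has 31 days (81 − 31 = 50 remain).
Nov has 30 days (50 − 30 = 20 remain).
20 into Dec → Dec 20.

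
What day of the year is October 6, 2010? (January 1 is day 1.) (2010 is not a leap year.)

Days in months before October: 31 + 28 + 31 + 30 + 31 + 30 + 31 + 31 + 30 = 273.
Plus 6 days into October → day 279.

279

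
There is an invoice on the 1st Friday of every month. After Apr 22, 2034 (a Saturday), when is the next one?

May 5, 2034

Apr 2034 starts on a Saturday, so its 1st Friday is Apr 7, 2034 (6 days in).
That is not after Apr 22, 2034, so look at May 2034.
May 2034 starts on a Monday, so its 1st Friday is May 5, 2034 (4 days in).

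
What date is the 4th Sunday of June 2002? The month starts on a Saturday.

2002-06-23

June 2002 begins on a Saturday, so the first Sunday is June 2 (1 day later).
The 4th Sunday is 3 weeks later: 2 + 21 = 23.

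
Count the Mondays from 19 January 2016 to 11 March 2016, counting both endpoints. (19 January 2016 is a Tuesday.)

7

19 January 2016 is a Tuesday; the first Monday on or after it is 25 January 2016 (6 days later).
From 25 January 2016 to 11 March 2016: 6 + 29 + 11 = 46 days (rest of January, February, March).
46 ÷ 7 = 6 full weeks with remainder 4, so 6 more Mondays after the first → 7.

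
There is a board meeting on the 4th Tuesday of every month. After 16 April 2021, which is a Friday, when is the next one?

April 2021 starts on a Thursday; its first Tuesday is the 6th, so the 4th Tuesday is the 27th — 27 April 2021.
27 April 2021 is after 16 April 2021, so that is the next one.

27 April 2021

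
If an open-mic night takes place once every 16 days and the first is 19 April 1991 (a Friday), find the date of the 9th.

The 9th occurrence is 8 intervals after the first: 8 × 16 = 128 days after 19 April 1991.
April has 30 days — 11 days to the end of April leaves 117.
May has 31 days (86 left).
June has 30 days (56 left).
July has 31 days (25 left).
25 days into August → 25 August 1991.

25 August 1991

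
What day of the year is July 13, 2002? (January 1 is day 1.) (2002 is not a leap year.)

194

Days in months before July: 31 + 28 + 31 + 30 + 31 + 30 = 181.
Plus 13 days into July → day 194.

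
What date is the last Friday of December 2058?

December 27, 2058

December 2058 begins on a Sunday, so the first Friday is December 6 (5 days later).
December 2058 has 31 days. Adding weeks: 6, 13, 20, 27 — the last one ≤ 31 is the 27th.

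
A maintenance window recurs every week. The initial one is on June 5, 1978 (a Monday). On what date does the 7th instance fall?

The 7th occurrence is 6 intervals after the first: 6 × 7 = 42 days after June 5, 1978.
June has 30 days — 25 days to the end of June leaves 17.
17 days into July → July 17, 1978.

July 17, 1978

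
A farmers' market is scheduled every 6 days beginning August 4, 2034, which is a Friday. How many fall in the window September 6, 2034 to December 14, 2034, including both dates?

17

Occurrences land 6·i days after August 4, 2034 for i = 0, 1, 2, …
September 6, 2034 is 33 days after the start; 33 ÷ 6 = 5 remainder 3; since the remainder is 3, round up to i = 6. First occurrence in the window: #7 on September 9, 2034 (6×6 = 36 days in).
December 14, 2034 is 132 days after the start; 132 ÷ 6 = 22 remainder 0. Last occurrence in the window: #23 on December 14, 2034.
Occurrences #7 through #23: 17 in total.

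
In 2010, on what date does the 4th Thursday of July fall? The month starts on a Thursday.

July 2010 begins on a Thursday, so the first Thursday is July 1.
The 4th Thursday is 3 weeks later: 1 + 21 = 22.

22 July 2010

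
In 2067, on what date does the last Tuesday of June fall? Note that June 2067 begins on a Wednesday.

June 2067 begins on a Wednesday, so the first Tuesday is June 7 (6 days later).
June 2067 has 30 days. Adding weeks: 7, 14, 21, 28 — the last one ≤ 30 is the 28th.

June 28, 2067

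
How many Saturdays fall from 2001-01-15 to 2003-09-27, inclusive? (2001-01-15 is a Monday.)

2001-01-15 is a Monday; the first Saturday on or after it is 2001-01-20 (5 days later).
From 2001-01-20 to 2003-09-27: 345 + 365 + 270 = 980 days (rest of 2001, 2002, to 2003-09-27 in 2003).
980 ÷ 7 = 140 full weeks with remainder 0, so 140 more Saturdays after the first → 141.

141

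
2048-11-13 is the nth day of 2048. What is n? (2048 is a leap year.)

318

Days in months before November: 31 + 29 + 31 + 30 + 31 + 30 + 31 + 31 + 30 + 31 = 305.
Plus 13 days into November → day 318.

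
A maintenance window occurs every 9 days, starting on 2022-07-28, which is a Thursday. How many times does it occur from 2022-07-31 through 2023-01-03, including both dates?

17

Occurrences land 9·i days after 2022-07-28 for i = 0, 1, 2, …
2022-07-31 is 3 days after the start; 3 ÷ 9 = 0 remainder 3; since the remainder is 3, round up to i = 1. First occurrence in the window: #2 on 2022-08-06 (1×9 = 9 days in).
2023-01-03 is 159 days after the start; 159 ÷ 9 = 17 remainder 6. Last occurrence in the window: #18 on 2022-12-28.
Occurrences #2 through #18: 17 in total.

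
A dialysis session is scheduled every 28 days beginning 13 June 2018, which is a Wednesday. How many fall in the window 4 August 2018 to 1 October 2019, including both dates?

15

Occurrences land 28·i days after 13 June 2018 for i = 0, 1, 2, …
4 August 2018 is 52 days after the start; 52 ÷ 28 = 1 remainder 24; since the remainder is 24, round up to i = 2. First occurrence in the window: #3 on 8 August 2018 (2×28 = 56 days in).
1 October 2019 is 475 days after the start; 475 ÷ 28 = 16 remainder 27. Last occurrence in the window: #17 on 4 September 2019.
Occurrences #3 through #17: 15 in total.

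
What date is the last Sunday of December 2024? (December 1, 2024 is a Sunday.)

29 December 2024

December 2024 begins on a Sunday, so the first Sunday is December 1.
December 2024 has 31 days. Adding weeks: 1, 8, 15, 22, 29 — the last one ≤ 31 is the 29th.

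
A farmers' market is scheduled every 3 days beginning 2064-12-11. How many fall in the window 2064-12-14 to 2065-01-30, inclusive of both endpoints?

16

Occurrences land 3·i days after 2064-12-11 for i = 0, 1, 2, …
2064-12-14 is 3 days after the start; 3 ÷ 3 = 1 remainder 0. First occurrence in the window: #2 on 2064-12-14 (1×3 = 3 days in).
2065-01-30 is 50 days after the start; 50 ÷ 3 = 16 remainder 2. Last occurrence in the window: #17 on 2065-01-28.
Occurrences #2 through #17: 16 in total.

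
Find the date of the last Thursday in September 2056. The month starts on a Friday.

September 2056 begins on a Friday, so the first Thursday is September 7 (6 days later).
September 2056 has 30 days. Adding weeks: 7, 14, 21, 28 — the last one ≤ 30 is the 28th.

2056-09-28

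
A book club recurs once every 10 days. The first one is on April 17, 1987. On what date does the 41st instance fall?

May 21, 1988

The 41st occurrence is 40 intervals after the first: 40 × 10 = 400 days after April 17, 1987.
April has 30 days — 13 days to the end of April leaves 387.
May has 31 days (356 left).
June has 30 days (326 left).
July has 31 days (295 left).
August has 31 days (264 left).
September has 30 days (234 left).
October has 31 days (203 left).
November has 30 days (173 left).
December has 31 days (142 left).
January has 31 days (111 left).
February has 29 days (82 left).
March has 31 days (51 left).
April has 30 days (21 left).
21 days into May → May 21, 1988.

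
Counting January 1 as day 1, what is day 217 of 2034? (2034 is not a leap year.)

January has 31 days (217 − 31 = 186 remain).
February has 28 days (186 − 28 = 158 remain).
March has 31 days (158 − 31 = 127 remain).
April has 30 days (127 − 30 = 97 remain).
May has 31 days (97 − 31 = 66 remain).
June has 30 days (66 − 30 = 36 remain).
July has 31 days (36 − 31 = 5 remain).
5 into August → August 5.

5 August 2034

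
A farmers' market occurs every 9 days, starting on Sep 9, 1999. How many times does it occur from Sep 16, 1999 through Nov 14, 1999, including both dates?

Occurrences land 9·i days after Sep 9, 1999 for i = 0, 1, 2, …
Sep 16, 1999 is 7 days after the start; 7 ÷ 9 = 0 remainder 7; since the remainder is 7, round up to i = 1. First occurrence in the window: #2 on Sep 18, 1999 (1×9 = 9 days in).
Nov 14, 1999 is 66 days after the start; 66 ÷ 9 = 7 remainder 3. Last occurrence in the window: #8 on Nov 11, 1999.
Occurrences #2 through #8: 7 in total.

7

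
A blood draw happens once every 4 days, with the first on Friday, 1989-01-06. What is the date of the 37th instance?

1989-05-30

The 37th occurrence is 36 intervals after the first: 36 × 4 = 144 days after 1989-01-06.
January has 31 days — 25 days to the end of January leaves 119.
February has 28 days (91 left).
March has 31 days (60 left).
April has 30 days (30 left).
30 days into May → 1989-05-30.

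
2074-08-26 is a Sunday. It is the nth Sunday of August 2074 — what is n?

4th

Day 26 falls in week ⌈26/7⌉ of the month.
Days 1–7 hold the 1st Sunday, 8–14 the 2nd, 15–21 the 3rd, 22–28 the 4th, 29–31 the 5th.
26 is in the range for the 4th.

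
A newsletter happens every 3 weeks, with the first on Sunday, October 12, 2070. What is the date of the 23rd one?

The 23rd occurrence is 22 intervals after the first: 22 × 21 = 462 days after October 12, 2070.
October has 31 days — 19 days to the end of October leaves 443.
From end of October to end of 2070 is 61 days (382 left).
2071 has 365 days (17 left).
17 days into January → January 17, 2072.

January 17, 2072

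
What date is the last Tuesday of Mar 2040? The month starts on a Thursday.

Mar 2040 begins on a Thursday, so the first Tuesday is Mar 6 (5 days later).
Mar 2040 has 31 days. Adding weeks: 6, 13, 20, 27 — the last one ≤ 31 is the 27th.

Mar 27, 2040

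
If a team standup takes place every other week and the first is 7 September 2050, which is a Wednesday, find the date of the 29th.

The 29th occurrence is 28 intervals after the first: 28 × 14 = 392 days after 7 September 2050.
September has 30 days — 23 days to the end of September leaves 369.
October has 31 days (338 left).
November has 30 days (308 left).
December has 31 days (277 left).
January has 31 days (246 left).
February has 28 days (218 left).
March has 31 days (187 left).
April has 30 days (157 left).
May has 31 days (126 left).
June has 30 days (96 left).
July has 31 days (65 left).
August has 31 days (34 left).
September has 30 days (4 left).
4 days into October → 4 October 2051.

4 October 2051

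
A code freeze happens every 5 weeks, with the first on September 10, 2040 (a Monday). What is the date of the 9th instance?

The 9th occurrence is 8 intervals after the first: 8 × 35 = 280 days after September 10, 2040.
September has 30 days — 20 days to the end of September leaves 260.
October has 31 days (229 left).
November has 30 days (199 left).
December has 31 days (168 left).
January has 31 days (137 left).
February has 28 days (109 left).
March has 31 days (78 left).
April has 30 days (48 left).
May has 31 days (17 left).
17 days into June → June 17, 2041.

June 17, 2041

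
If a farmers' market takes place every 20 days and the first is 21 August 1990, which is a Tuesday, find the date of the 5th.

9 November 1990

The 5th occurrence is 4 intervals after the first: 4 × 20 = 80 days after 21 August 1990.
August has 31 days — 10 days to the end of August leaves 70.
September has 30 days (40 left).
October has 31 days (9 left).
9 days into November → 9 November 1990.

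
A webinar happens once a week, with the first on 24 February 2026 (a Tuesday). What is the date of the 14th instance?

26 May 2026

The 14th occurrence is 13 intervals after the first: 13 × 7 = 91 days after 24 February 2026.
February has 28 days — 4 days to the end of February leaves 87.
March has 31 days (56 left).
April has 30 days (26 left).
26 days into May → 26 May 2026.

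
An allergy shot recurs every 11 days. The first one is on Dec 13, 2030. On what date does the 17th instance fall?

Jun 7, 2031

The 17th occurrence is 16 intervals after the first: 16 × 11 = 176 days after Dec 13, 2030.
Dec has 31 days — 18 days to the end of Dec leaves 158.
Jan has 31 days (127 left).
Feb has 28 days (99 left).
Mar has 31 days (68 left).
Apr has 30 days (38 left).
May has 31 days (7 left).
7 days into Jun → Jun 7, 2031.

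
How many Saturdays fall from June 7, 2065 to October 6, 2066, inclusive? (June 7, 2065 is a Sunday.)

June 7, 2065 is a Sunday; the first Saturday on or after it is June 13, 2065 (6 days later).
From June 13, 2065 to October 6, 2066: 201 + 279 = 480 days (rest of 2065, to October 6, 2066 in 2066).
480 ÷ 7 = 68 full weeks with remainder 4, so 68 more Saturdays after the first → 69.

69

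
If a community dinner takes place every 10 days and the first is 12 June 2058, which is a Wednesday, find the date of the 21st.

The 21st occurrence is 20 intervals after the first: 20 × 10 = 200 days after 12 June 2058.
June has 30 days — 18 days to the end of June leaves 182.
July has 31 days (151 left).
August has 31 days (120 left).
September has 30 days (90 left).
October has 31 days (59 left).
November has 30 days (29 left).
29 days into December → 29 December 2058.

29 December 2058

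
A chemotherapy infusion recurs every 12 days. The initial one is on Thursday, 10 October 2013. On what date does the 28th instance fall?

30 August 2014

The 28th occurrence is 27 intervals after the first: 27 × 12 = 324 days after 10 October 2013.
October has 31 days — 21 days to the end of October leaves 303.
November has 30 days (273 left).
December has 31 days (242 left).
January has 31 days (211 left).
February has 28 days (183 left).
March has 31 days (152 left).
April has 30 days (122 left).
May has 31 days (91 left).
June has 30 days (61 left).
July has 31 days (30 left).
30 days into August → 30 August 2014.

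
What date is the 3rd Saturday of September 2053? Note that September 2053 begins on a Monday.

2053-09-20

September 2053 begins on a Monday, so the first Saturday is September 6 (5 days later).
The 3rd Saturday is 2 weeks later: 6 + 14 = 20.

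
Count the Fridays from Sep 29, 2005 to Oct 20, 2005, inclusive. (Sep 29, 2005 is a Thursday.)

Sep 29, 2005 is a Thursday; the first Friday on or after it is Sep 30, 2005 (1 day later).
From Sep 30, 2005 to Oct 20, 2005: 0 + 20 = 20 days (rest of Sep, Oct).
20 ÷ 7 = 2 full weeks with remainder 6, so 2 more Fridays after the first → 3.

3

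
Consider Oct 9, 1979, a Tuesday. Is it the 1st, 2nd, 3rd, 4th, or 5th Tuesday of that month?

2nd

Day 9 falls in week ⌈9/7⌉ of the month.
Days 1–7 hold the 1st Tuesday, 8–14 the 2nd, 15–21 the 3rd, 22–28 the 4th, 29–31 the 5th.
9 is in the range for the 2nd.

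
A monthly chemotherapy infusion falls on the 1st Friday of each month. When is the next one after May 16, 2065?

May 2065 starts on a Friday, so its 1st Friday is May 1, 2065.
That is not after May 16, 2065, so look at Jun 2065.
Jun 2065 starts on a Monday, so its 1st Friday is Jun 5, 2065 (4 days in).

Jun 5, 2065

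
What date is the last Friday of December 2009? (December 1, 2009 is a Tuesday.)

2009-12-25

December 2009 begins on a Tuesday, so the first Friday is December 4 (3 days later).
December 2009 has 31 days. Adding weeks: 4, 11, 18, 25 — the last one ≤ 31 is the 25th.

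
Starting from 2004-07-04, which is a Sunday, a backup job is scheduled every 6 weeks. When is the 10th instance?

2005-07-17

The 10th occurrence is 9 intervals after the first: 9 × 42 = 378 days after 2004-07-04.
July has 31 days — 27 days to the end of July leaves 351.
August has 31 days (320 left).
September has 30 days (290 left).
October has 31 days (259 left).
November has 30 days (229 left).
December has 31 days (198 left).
January has 31 days (167 left).
February has 28 days (139 left).
March has 31 days (108 left).
April has 30 days (78 left).
May has 31 days (47 left).
June has 30 days (17 left).
17 days into July → 2005-07-17.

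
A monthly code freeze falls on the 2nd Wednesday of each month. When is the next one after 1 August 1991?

14 August 1991

August 1991 starts on a Thursday; its first Wednesday is the 7th, so the 2nd Wednesday is the 14th — 14 August 1991.
14 August 1991 is after 1 August 1991, so that is the next one.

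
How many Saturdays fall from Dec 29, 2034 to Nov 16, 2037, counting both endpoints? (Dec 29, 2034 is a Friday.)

Dec 29, 2034 is a Friday; the first Saturday on or after it is Dec 30, 2034 (1 day later).
From Dec 30, 2034 to Nov 16, 2037: 1 + 365 + 366 + 320 = 1052 days (rest of 2034, 2035, 2036, to Nov 16, 2037 in 2037).
1052 ÷ 7 = 150 full weeks with remainder 2, so 150 more Saturdays after the first → 151.

151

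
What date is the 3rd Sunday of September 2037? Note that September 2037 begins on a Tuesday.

September 2037 begins on a Tuesday, so the first Sunday is September 6 (5 days later).
The 3rd Sunday is 2 weeks later: 6 + 14 = 20.

September 20, 2037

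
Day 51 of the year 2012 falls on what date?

January has 31 days (51 − 31 = 20 remain).
20 into February → February 20.

2012-02-20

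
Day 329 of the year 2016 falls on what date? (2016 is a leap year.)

24 November 2016

January has 31 days (329 − 31 = 298 remain).
February has 29 days (298 − 29 = 269 remain).
March has 31 days (269 − 31 = 238 remain).
April has 30 days (238 − 30 = 208 remain).
May has 31 days (208 − 31 = 177 remain).
June has 30 days (177 − 30 = 147 remain).
July has 31 days (147 − 31 = 116 remain).
August has 31 days (116 − 31 = 85 remain).
September has 30 days (85 − 30 = 55 remain).
October has 31 days (55 − 31 = 24 remain).
24 into November → November 24.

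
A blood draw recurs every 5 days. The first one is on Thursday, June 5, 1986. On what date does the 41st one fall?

The 41st occurrence is 40 intervals after the first: 40 × 5 = 200 days after June 5, 1986.
June has 30 days — 25 days to the end of June leaves 175.
July has 31 days (144 left).
August has 31 days (113 left).
September has 30 days (83 left).
October has 31 days (52 left).
November has 30 days (22 left).
22 days into December → December 22, 1986.

December 22, 1986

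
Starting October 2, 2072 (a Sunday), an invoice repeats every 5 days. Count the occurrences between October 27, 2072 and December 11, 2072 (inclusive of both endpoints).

Occurrences land 5·i days after October 2, 2072 for i = 0, 1, 2, …
October 27, 2072 is 25 days after the start; 25 ÷ 5 = 5 remainder 0. First occurrence in the window: #6 on October 27, 2072 (5×5 = 25 days in).
December 11, 2072 is 70 days after the start; 70 ÷ 5 = 14 remainder 0. Last occurrence in the window: #15 on December 11, 2072.
Occurrences #6 through #15: 10 in total.

10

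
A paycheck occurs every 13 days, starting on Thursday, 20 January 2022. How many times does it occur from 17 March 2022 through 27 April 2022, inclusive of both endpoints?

3

Occurrences land 13·i days after 20 January 2022 for i = 0, 1, 2, …
17 March 2022 is 56 days after the start; 56 ÷ 13 = 4 remainder 4; since the remainder is 4, round up to i = 5. First occurrence in the window: #6 on 26 March 2022 (5×13 = 65 days in).
27 April 2022 is 97 days after the start; 97 ÷ 13 = 7 remainder 6. Last occurrence in the window: #8 on 21 April 2022.
Occurrences #6 through #8: 3 in total.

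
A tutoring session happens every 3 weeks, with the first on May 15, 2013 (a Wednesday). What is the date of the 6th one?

Aug 28, 2013

The 6th occurrence is 5 intervals after the first: 5 × 21 = 105 days after May 15, 2013.
May has 31 days — 16 days to the end of May leaves 89.
Jun has 30 days (59 left).
Jul has 31 days (28 left).
28 days into Aug → Aug 28, 2013.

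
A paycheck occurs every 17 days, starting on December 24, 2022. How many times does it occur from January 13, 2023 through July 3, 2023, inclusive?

Occurrences land 17·i days after December 24, 2022 for i = 0, 1, 2, …
January 13, 2023 is 20 days after the start; 20 ÷ 17 = 1 remainder 3; since the remainder is 3, round up to i = 2. First occurrence in the window: #3 on January 27, 2023 (2×17 = 34 days in).
July 3, 2023 is 191 days after the start; 191 ÷ 17 = 11 remainder 4. Last occurrence in the window: #12 on June 29, 2023.
Occurrences #3 through #12: 10 in total.

10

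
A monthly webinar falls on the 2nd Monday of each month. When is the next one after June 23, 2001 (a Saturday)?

July 9, 2001

June 2001 starts on a Friday; its first Monday is the 4th, so the 2nd Monday is the 11th — June 11, 2001.
That is not after June 23, 2001, so look at July 2001.
July 2001 starts on a Sunday; its first Monday is the 2nd, so the 2nd Monday is the 9th — July 9, 2001.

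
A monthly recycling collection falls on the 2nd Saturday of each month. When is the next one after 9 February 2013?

February 2013 starts on a Friday; its first Saturday is the 2nd, so the 2nd Saturday is the 9th — 9 February 2013.
That is not after 9 February 2013, so look at March 2013.
March 2013 starts on a Friday; its first Saturday is the 2nd, so the 2nd Saturday is the 9th — 9 March 2013.

9 March 2013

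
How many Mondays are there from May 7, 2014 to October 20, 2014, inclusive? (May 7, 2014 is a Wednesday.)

May 7, 2014 is a Wednesday; the first Monday on or after it is May 12, 2014 (5 days later).
From May 12, 2014 to October 20, 2014: 19 + 30 + 31 + 31 + 30 + 20 = 161 days (rest of May, June, July, August, September, October).
161 ÷ 7 = 23 full weeks with remainder 0, so 23 more Mondays after the first → 24.

24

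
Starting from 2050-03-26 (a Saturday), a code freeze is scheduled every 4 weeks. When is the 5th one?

2050-07-16

The 5th occurrence is 4 intervals after the first: 4 × 28 = 112 days after 2050-03-26.
March has 31 days — 5 days to the end of March leaves 107.
April has 30 days (77 left).
May has 31 days (46 left).
June has 30 days (16 left).
16 days into July → 2050-07-16.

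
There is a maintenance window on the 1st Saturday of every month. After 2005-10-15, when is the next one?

October 2005 starts on a Saturday, so its 1st Saturday is 2005-10-01.
That is not after 2005-10-15, so look at November 2005.
November 2005 starts on a Tuesday, so its 1st Saturday is 2005-11-05 (4 days in).

2005-11-05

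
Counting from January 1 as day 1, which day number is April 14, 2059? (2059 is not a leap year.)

104

Days in months before April: 31 + 28 + 31 = 90.
Plus 14 days into April → day 104.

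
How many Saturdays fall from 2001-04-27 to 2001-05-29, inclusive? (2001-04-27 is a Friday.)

2001-04-27 is a Friday; the first Saturday on or after it is 2001-04-28 (1 day later).
From 2001-04-28 to 2001-05-29: 2 + 29 = 31 days (rest of April, May).
31 ÷ 7 = 4 full weeks with remainder 3, so 4 more Saturdays after the first → 5.

5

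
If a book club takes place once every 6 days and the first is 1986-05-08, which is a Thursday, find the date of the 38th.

The 38th occurrence is 37 intervals after the first: 37 × 6 = 222 days after 1986-05-08.
May has 31 days — 23 days to the end of May leaves 199.
June has 30 days (169 left).
July has 31 days (138 left).
August has 31 days (107 left).
September has 30 days (77 left).
October has 31 days (46 left).
November has 30 days (16 left).
16 days into December → 1986-12-16.

1986-12-16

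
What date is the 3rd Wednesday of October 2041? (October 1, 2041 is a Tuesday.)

October 16, 2041

October 2041 begins on a Tuesday, so the first Wednesday is October 2 (1 day later).
The 3rd Wednesday is 2 weeks later: 2 + 14 = 16.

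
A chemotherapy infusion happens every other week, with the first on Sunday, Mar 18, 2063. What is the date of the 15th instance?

The 15th occurrence is 14 intervals after the first: 14 × 14 = 196 days after Mar 18, 2063.
Mar has 31 days — 13 days to the end of Mar leaves 183.
Apr has 30 days (153 left).
May has 31 days (122 left).
Jun has 30 days (92 left).
Jul has 31 days (61 left).
Aug has 31 days (30 left).
30 days into Sep → Sep 30, 2063.

Sep 30, 2063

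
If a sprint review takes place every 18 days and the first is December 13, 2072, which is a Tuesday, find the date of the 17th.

The 17th occurrence is 16 intervals after the first: 16 × 18 = 288 days after December 13, 2072.
December has 31 days — 18 days to the end of December leaves 270.
January has 31 days (239 left).
February has 28 days (211 left).
March has 31 days (180 left).
April has 30 days (150 left).
May has 31 days (119 left).
June has 30 days (89 left).
July has 31 days (58 left).
August has 31 days (27 left).
27 days into September → September 27, 2073.

September 27, 2073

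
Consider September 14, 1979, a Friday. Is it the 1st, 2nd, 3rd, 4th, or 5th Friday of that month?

2nd

Day 14 falls in week ⌈14/7⌉ of the month.
Days 1–7 hold the 1st Friday, 8–14 the 2nd, 15–21 the 3rd, 22–28 the 4th, 29–31 the 5th.
14 is in the range for the 2nd.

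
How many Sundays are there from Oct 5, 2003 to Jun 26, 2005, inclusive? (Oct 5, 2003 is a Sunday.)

Oct 5, 2003 is a Sunday; the first Sunday on or after it is Oct 5, 2003.
From Oct 5, 2003 to Jun 26, 2005: 87 + 366 + 177 = 630 days (rest of 2003, 2004, to Jun 26, 2005 in 2005).
630 ÷ 7 = 90 full weeks with remainder 0, so 90 more Sundays after the first → 91.

91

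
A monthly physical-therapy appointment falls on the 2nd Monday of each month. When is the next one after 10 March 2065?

13 April 2065

March 2065 starts on a Sunday; its first Monday is the 2nd, so the 2nd Monday is the 9th — 9 March 2065.
That is not after 10 March 2065, so look at April 2065.
April 2065 starts on a Wednesday; its first Monday is the 6th, so the 2nd Monday is the 13th — 13 April 2065.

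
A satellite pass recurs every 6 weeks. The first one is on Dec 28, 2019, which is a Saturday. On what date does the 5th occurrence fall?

Jun 13, 2020

The 5th occurrence is 4 intervals after the first: 4 × 42 = 168 days after Dec 28, 2019.
Dec has 31 days — 3 days to the end of Dec leaves 165.
Jan has 31 days (134 left).
Feb has 29 days (105 left).
Mar has 31 days (74 left).
Apr has 30 days (44 left).
May has 31 days (13 left).
13 days into Jun → Jun 13, 2020.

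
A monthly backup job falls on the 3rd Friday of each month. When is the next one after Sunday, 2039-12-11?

December 2039 starts on a Thursday; its first Friday is the 2nd, so the 3rd Friday is the 16th — 2039-12-16.
2039-12-16 is after 2039-12-11, so that is the next one.

2039-12-16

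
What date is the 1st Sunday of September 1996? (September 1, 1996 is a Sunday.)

September 1996 begins on a Sunday, so the first Sunday is September 1.

September 1, 1996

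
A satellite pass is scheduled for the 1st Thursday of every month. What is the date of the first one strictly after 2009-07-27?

2009-08-06

July 2009 starts on a Wednesday, so its 1st Thursday is 2009-07-02 (1 day in).
That is not after 2009-07-27, so look at August 2009.
August 2009 starts on a Saturday, so its 1st Thursday is 2009-08-06 (5 days in).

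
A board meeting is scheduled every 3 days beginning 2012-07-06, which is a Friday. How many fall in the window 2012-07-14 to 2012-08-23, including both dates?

14

Occurrences land 3·i days after 2012-07-06 for i = 0, 1, 2, …
2012-07-14 is 8 days after the start; 8 ÷ 3 = 2 remainder 2; since the remainder is 2, round up to i = 3. First occurrence in the window: #4 on 2012-07-15 (3×3 = 9 days in).
2012-08-23 is 48 days after the start; 48 ÷ 3 = 16 remainder 0. Last occurrence in the window: #17 on 2012-08-23.
Occurrences #4 through #17: 14 in total.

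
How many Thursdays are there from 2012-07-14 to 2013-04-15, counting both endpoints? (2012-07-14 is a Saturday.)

39

2012-07-14 is a Saturday; the first Thursday on or after it is 2012-07-19 (5 days later).
From 2012-07-19 to 2013-04-15: 12 + 31 + 30 + 31 + 30 + 31 + 31 + 28 + 31 + 15 = 270 days (rest of July, August, September, October, November, December, January, February, March, April).
270 ÷ 7 = 38 full weeks with remainder 4, so 38 more Thursdays after the first → 39.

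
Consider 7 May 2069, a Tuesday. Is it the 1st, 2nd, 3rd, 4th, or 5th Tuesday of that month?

1st

Day 7 falls in week ⌈7/7⌉ of the month.
Days 1–7 hold the 1st Tuesday, 8–14 the 2nd, 15–21 the 3rd, 22–28 the 4th, 29–31 the 5th.
7 is in the range for the 1st.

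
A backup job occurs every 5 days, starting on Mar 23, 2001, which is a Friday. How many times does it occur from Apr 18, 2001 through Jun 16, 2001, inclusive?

Occurrences land 5·i days after Mar 23, 2001 for i = 0, 1, 2, …
Apr 18, 2001 is 26 days after the start; 26 ÷ 5 = 5 remainder 1; since the remainder is 1, round up to i = 6. First occurrence in the window: #7 on Apr 22, 2001 (6×5 = 30 days in).
Jun 16, 2001 is 85 days after the start; 85 ÷ 5 = 17 remainder 0. Last occurrence in the window: #18 on Jun 16, 2001.
Occurrences #7 through #18: 12 in total.

12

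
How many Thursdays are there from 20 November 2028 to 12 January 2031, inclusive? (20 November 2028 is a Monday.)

20 November 2028 is a Monday; the first Thursday on or after it is 23 November 2028 (3 days later).
From 23 November 2028 to 12 January 2031: 38 + 365 + 365 + 12 = 780 days (rest of 2028, 2029, 2030, to 12 January 2031 in 2031).
780 ÷ 7 = 111 full weeks with remainder 3, so 111 more Thursdays after the first → 112.

112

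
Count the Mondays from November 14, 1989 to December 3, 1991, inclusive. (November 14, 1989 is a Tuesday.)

107

November 14, 1989 is a Tuesday; the first Monday on or after it is November 20, 1989 (6 days later).
From November 20, 1989 to December 3, 1991: 41 + 365 + 337 = 743 days (rest of 1989, 1990, to December 3, 1991 in 1991).
743 ÷ 7 = 106 full weeks with remainder 1, so 106 more Mondays after the first → 107.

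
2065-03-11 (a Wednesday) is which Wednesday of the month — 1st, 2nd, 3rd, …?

2nd

Day 11 falls in week ⌈11/7⌉ of the month.
Days 1–7 hold the 1st Wednesday, 8–14 the 2nd, 15–21 the 3rd, 22–28 the 4th, 29–31 the 5th.
11 is in the range for the 2nd.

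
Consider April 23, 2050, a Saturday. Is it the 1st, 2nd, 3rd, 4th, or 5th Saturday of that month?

4th

Day 23 falls in week ⌈23/7⌉ of the month.
Days 1–7 hold the 1st Saturday, 8–14 the 2nd, 15–21 the 3rd, 22–28 the 4th, 29–31 the 5th.
23 is in the range for the 4th.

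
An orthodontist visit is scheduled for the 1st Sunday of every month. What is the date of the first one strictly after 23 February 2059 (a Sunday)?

2 March 2059

February 2059 starts on a Saturday, so its 1st Sunday is 2 February 2059 (1 day in).
That is not after 23 February 2059, so look at March 2059.
March 2059 starts on a Saturday, so its 1st Sunday is 2 March 2059 (1 day in).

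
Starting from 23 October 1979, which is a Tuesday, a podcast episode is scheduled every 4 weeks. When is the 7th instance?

8 April 1980

The 7th occurrence is 6 intervals after the first: 6 × 28 = 168 days after 23 October 1979.
October has 31 days — 8 days to the end of October leaves 160.
November has 30 days (130 left).
December has 31 days (99 left).
January has 31 days (68 left).
February has 29 days (39 left).
March has 31 days (8 left).
8 days into April → 8 April 1980.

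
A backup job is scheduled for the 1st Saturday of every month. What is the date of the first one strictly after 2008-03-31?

March 2008 starts on a Saturday, so its 1st Saturday is 2008-03-01.
That is not after 2008-03-31, so look at April 2008.
April 2008 starts on a Tuesday, so its 1st Saturday is 2008-04-05 (4 days in).

2008-04-05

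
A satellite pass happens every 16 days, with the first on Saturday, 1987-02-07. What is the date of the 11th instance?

1987-07-17

The 11th occurrence is 10 intervals after the first: 10 × 16 = 160 days after 1987-02-07.
February has 28 days — 21 days to the end of February leaves 139.
March has 31 days (108 left).
April has 30 days (78 left).
May has 31 days (47 left).
June has 30 days (17 left).
17 days into July → 1987-07-17.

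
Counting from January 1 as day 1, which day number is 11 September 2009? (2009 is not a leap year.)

254

Days in months before September: 31 + 28 + 31 + 30 + 31 + 30 + 31 + 31 = 243.
Plus 11 days into September → day 254.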